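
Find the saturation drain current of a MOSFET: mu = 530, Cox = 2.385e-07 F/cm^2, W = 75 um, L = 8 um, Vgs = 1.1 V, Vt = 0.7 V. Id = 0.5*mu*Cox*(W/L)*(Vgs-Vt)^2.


Step 1: Overdrive voltage Vov = Vgs - Vt = 1.1 - 0.7 = 0.4 V
Step 2: W/L = 75/8 = 9.375
Step 3: Id = 0.5 * 530 * 2.385e-07 * 9.375 * 0.4^2
Step 4: Id = 9.48e-05 A

9.48e-05


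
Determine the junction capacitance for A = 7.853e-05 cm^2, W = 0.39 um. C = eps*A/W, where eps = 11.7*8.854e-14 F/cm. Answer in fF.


Step 1: eps_Si = 11.7 * 8.854e-14 = 1.035918e-12 F/cm
Step 2: W in cm = 0.39 * 1e-4 = 3.90e-05 cm
Step 3: C = 1.035918e-12 * 7.853e-05 / 3.90e-05 = 2.085914e-12 F
Step 4: C = 2085.91 fF

2085.91


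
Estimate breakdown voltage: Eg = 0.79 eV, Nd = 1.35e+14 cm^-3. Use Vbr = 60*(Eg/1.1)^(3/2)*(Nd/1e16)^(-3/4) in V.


Step 1: Eg/1.1 = 0.79/1.1 = 0.718182
Step 2: (Eg/1.1)^1.5 = 0.718182^1.5 = 0.608628
Step 3: (Nd/1e16)^(-0.75) = (0.0135)^(-0.75) = 25.249319
Step 4: Vbr = 60 * 0.608628 * 25.249319 = 922.0 V

922.0


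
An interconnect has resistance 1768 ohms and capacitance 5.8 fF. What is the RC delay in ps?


Step 1: tau = R * C
Step 2: tau = 1768 * 5.8 fF = 1768 * 5.8e-15 F
Step 3: tau = 1.02544e-11 s = 10.2544 ps

10.2544


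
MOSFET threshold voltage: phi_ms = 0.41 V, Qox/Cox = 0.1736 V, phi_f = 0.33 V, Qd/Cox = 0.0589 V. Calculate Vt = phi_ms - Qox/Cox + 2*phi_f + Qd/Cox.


Step 1: Vt = phi_ms - Qox/Cox + 2*phi_f + Qd/Cox
Step 2: Vt = 0.41 - 0.1736 + 2*0.33 + 0.0589
Step 3: Vt = 0.41 - 0.1736 + 0.66 + 0.0589
Step 4: Vt = 0.9553 V

0.9553


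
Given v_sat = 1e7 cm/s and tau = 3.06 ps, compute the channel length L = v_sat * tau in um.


Step 1: tau in seconds = 3.06 ps * 1e-12 = 3.0600e-12 s
Step 2: L = v_sat * tau = 1e7 * 3.0600e-12 = 3.0600e-05 cm
Step 3: L in um = 3.0600e-05 * 1e4 = 0.306 um

0.306


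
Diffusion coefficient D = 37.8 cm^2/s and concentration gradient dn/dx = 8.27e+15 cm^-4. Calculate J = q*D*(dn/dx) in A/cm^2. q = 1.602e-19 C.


Step 1: J = q * D * (dn/dx)
Step 2: J = 1.602e-19 * 37.8 * 8.27e+15
Step 3: J = 5.01e-02 A/cm^2

5.01e-02


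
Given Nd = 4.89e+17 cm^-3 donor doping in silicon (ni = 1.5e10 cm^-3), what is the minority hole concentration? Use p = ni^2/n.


Step 1: Since Nd >> ni, n ≈ Nd = 4.89e+17 cm^-3
Step 2: p = ni^2 / n = (1.5e10)^2 / 4.89e+17
Step 3: p = 2.25e20 / 4.89e+17 = 4.60e+02 cm^-3

4.60e+02


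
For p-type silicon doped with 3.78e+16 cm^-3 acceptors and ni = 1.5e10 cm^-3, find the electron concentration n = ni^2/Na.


Step 1: Majority hole concentration p ≈ Na = 3.78e+16 cm^-3
Step 2: n = ni^2 / Na = (1.5e10)^2 / 3.78e+16
Step 3: n = 5.95e+03 cm^-3

5.95e+03


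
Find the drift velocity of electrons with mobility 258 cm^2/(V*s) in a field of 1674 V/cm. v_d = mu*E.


Step 1: v_d = mu * E
Step 2: v_d = 258 * 1674 = 431892
Step 3: v_d = 4.32e+05 cm/s

4.32e+05


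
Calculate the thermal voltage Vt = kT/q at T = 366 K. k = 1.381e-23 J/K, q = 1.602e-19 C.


Step 1: kT = 1.381e-23 * 366 = 5.05446e-21 J
Step 2: Vt = kT/q = 5.05446e-21 / 1.602e-19
Step 3: Vt = 0.03155 V

0.03155


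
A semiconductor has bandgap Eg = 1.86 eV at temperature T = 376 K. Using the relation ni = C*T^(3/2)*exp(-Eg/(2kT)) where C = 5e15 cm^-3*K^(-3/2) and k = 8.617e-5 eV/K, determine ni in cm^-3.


Step 1: Compute kT = 8.617e-5 * 376 = 0.03239992 eV
Step 2: Exponent = -Eg/(2kT) = -1.86/(2*0.03239992) = -28.70377
Step 3: T^(3/2) = 376^1.5 = 7290.91
Step 4: ni = 5e15 * 7290.91 * exp(-28.70377) = 1.25e+07 cm^-3

1.25e+07


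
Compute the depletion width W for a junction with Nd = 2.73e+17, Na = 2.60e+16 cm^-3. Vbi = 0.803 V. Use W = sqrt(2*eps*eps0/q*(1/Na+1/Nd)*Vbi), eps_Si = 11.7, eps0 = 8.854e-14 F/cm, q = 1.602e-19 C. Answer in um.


Step 1: 1/Na + 1/Nd = 1/2.60e+16 + 1/2.73e+17 = 4.21245e-17
Step 2: 2*eps*eps0/q = 2*11.7*8.854e-14/1.602e-19 = 1.293281e+07
Step 3: W^2 = 1.293281e+07 * 4.21245e-17 * 0.803 = 4.37465e-10
Step 4: W = sqrt(4.37465e-10) = 2.092e-05 cm = 0.2092 um

0.2092


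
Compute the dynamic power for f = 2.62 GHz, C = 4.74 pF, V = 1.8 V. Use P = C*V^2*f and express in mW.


Step 1: V^2 = 1.8^2 = 3.24 V^2
Step 2: P = C*V^2*f = 4.74e-12 F * 3.24 * 2.62e9 Hz
Step 3: P = 4.0236912e-02 W
Step 4: P = 40.237 mW

40.237


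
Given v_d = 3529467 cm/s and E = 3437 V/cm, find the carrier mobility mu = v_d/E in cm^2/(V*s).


Step 1: mu = v_d / E
Step 2: mu = 3529467 / 3437
Step 3: mu = 1026.9 cm^2/(V*s)

1026.9


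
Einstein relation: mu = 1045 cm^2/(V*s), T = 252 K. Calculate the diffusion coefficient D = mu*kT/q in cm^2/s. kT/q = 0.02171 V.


Step 1: D = mu * (kT/q)
Step 2: D = 1045 * 0.02171
Step 3: D = 22.69 cm^2/s

22.69


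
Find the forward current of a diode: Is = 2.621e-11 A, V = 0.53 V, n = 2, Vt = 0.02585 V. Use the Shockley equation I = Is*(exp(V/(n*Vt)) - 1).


Step 1: V/(n*Vt) = 0.53/(2*0.02585) = 10.2515
Step 2: exp(10.2515) = 2.8325e+04
Step 3: I = 2.621e-11 * (2.8325e+04 - 1) = 7.42e-07 A

7.42e-07


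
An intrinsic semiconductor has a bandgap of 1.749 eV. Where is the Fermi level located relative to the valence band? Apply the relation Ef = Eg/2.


Step 1: For an intrinsic semiconductor, the Fermi level sits at midgap.
Step 2: Ef = Eg / 2 = 1.749 / 2 = 0.8745 eV

0.8745


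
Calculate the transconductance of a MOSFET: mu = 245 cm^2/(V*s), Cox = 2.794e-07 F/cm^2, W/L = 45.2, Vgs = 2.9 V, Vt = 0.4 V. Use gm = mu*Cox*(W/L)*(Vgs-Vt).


Step 1: Vov = Vgs - Vt = 2.9 - 0.4 = 2.5 V
Step 2: gm = mu * Cox * (W/L) * Vov
Step 3: gm = 245 * 2.794e-07 * 45.2 * 2.5 = 7.74e-03 S

7.74e-03


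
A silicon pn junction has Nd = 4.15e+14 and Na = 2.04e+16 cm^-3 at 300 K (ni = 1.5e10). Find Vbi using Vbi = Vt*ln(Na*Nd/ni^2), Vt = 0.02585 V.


Step 1: Compute Na*Nd/ni^2 = 2.04e+16 * 4.15e+14 / (1.5e10)^2 = 3.7627e+10
Step 2: ln(3.7627e+10) = 24.3510
Step 3: Vbi = 0.02585 * 24.3510 = 0.629 V

0.629


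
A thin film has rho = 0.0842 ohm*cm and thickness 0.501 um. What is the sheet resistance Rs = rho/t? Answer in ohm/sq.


Step 1: Convert thickness to cm: t = 0.501 um = 5.0100e-05 cm
Step 2: Rs = rho / t = 0.0842 / 5.0100e-05
Step 3: Rs = 1680.6 ohm/sq

1680.6


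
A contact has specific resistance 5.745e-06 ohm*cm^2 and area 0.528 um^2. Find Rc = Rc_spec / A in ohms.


Step 1: Convert area to cm^2: 0.528 um^2 = 5.2800e-09 cm^2
Step 2: Rc = Rc_spec / A = 5.745e-06 / 5.2800e-09
Step 3: Rc = 1.09e+03 ohms

1.09e+03


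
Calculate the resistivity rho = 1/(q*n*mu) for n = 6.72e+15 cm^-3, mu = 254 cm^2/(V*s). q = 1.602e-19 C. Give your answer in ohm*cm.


Step 1: sigma = q * n * mu = 1.602e-19 * 6.72e+15 * 254 = 2.73442e-01 S/cm
Step 2: rho = 1 / sigma = 1 / 2.73442e-01 = 3.657 ohm*cm

3.657


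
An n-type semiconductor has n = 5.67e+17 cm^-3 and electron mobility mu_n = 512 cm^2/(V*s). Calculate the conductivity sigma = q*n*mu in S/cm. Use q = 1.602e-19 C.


Step 1: sigma = q * n * mu
Step 2: sigma = 1.602e-19 * 5.67e+17 * 512
Step 3: sigma = 4.651e+01 S/cm

4.651e+01


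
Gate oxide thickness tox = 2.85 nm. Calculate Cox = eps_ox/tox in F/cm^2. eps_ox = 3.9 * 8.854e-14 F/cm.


Step 1: eps_ox = 3.9 * 8.854e-14 = 3.45306e-13 F/cm
Step 2: tox in cm = 2.85 nm * 1e-7 = 2.8500e-07 cm
Step 3: Cox = 3.45306e-13 / 2.8500e-07 = 1.21e-06 F/cm^2

1.21e-06


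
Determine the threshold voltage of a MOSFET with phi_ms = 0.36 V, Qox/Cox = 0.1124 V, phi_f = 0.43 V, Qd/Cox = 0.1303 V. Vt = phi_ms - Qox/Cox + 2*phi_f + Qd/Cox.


Step 1: Vt = phi_ms - Qox/Cox + 2*phi_f + Qd/Cox
Step 2: Vt = 0.36 - 0.1124 + 2*0.43 + 0.1303
Step 3: Vt = 0.36 - 0.1124 + 0.86 + 0.1303
Step 4: Vt = 1.2379 V

1.2379


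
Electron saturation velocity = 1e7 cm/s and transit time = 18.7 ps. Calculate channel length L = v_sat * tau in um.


Step 1: tau in seconds = 18.7 ps * 1e-12 = 1.8700e-11 s
Step 2: L = v_sat * tau = 1e7 * 1.8700e-11 = 1.8700e-04 cm
Step 3: L in um = 1.8700e-04 * 1e4 = 1.87 um

1.87


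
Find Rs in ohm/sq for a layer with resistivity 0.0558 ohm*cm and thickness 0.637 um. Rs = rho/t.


Step 1: Convert thickness to cm: t = 0.637 um = 6.3700e-05 cm
Step 2: Rs = rho / t = 0.0558 / 6.3700e-05
Step 3: Rs = 876.0 ohm/sq

876.0


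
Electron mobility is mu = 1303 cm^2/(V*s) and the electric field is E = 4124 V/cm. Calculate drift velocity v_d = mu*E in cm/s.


Step 1: v_d = mu * E
Step 2: v_d = 1303 * 4124 = 5373572
Step 3: v_d = 5.37e+06 cm/s

5.37e+06


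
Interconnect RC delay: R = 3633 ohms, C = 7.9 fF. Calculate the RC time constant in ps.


Step 1: tau = R * C
Step 2: tau = 3633 * 7.9 fF = 3633 * 7.9e-15 F
Step 3: tau = 2.87007e-11 s = 28.7007 ps

28.7007


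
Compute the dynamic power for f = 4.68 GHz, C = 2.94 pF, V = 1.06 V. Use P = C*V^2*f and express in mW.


Step 1: V^2 = 1.06^2 = 1.1236 V^2
Step 2: P = C*V^2*f = 2.94e-12 F * 1.1236 * 4.68e9 Hz
Step 3: P = 1.545983712e-02 W
Step 4: P = 15.46 mW

15.46


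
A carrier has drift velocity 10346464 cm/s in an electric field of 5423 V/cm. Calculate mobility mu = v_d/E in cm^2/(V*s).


Step 1: mu = v_d / E
Step 2: mu = 10346464 / 5423
Step 3: mu = 1907.89 cm^2/(V*s)

1907.89


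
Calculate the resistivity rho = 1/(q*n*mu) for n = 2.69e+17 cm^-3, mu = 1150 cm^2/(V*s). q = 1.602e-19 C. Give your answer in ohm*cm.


Step 1: sigma = q * n * mu = 1.602e-19 * 2.69e+17 * 1150 = 4.95579e+01 S/cm
Step 2: rho = 1 / sigma = 1 / 4.95579e+01 = 0.02018 ohm*cm

0.02018


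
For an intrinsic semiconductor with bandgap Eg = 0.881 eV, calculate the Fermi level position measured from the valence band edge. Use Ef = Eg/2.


Step 1: For an intrinsic semiconductor, the Fermi level sits at midgap.
Step 2: Ef = Eg / 2 = 0.881 / 2 = 0.4405 eV

0.4405


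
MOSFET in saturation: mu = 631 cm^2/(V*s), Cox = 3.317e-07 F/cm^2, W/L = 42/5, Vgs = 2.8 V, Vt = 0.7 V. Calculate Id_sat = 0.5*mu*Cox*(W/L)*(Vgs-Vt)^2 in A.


Step 1: Overdrive voltage Vov = Vgs - Vt = 2.8 - 0.7 = 2.1 V
Step 2: W/L = 42/5 = 8.4
Step 3: Id = 0.5 * 631 * 3.317e-07 * 8.4 * 2.1^2
Step 4: Id = 3.88e-03 A

3.88e-03


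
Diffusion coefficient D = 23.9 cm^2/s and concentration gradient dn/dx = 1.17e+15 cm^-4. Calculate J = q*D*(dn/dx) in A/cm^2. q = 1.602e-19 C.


Step 1: J = q * D * (dn/dx)
Step 2: J = 1.602e-19 * 23.9 * 1.17e+15
Step 3: J = 4.48e-03 A/cm^2

4.48e-03


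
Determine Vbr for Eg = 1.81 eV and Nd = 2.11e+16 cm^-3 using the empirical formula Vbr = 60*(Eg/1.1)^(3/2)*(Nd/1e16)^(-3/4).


Step 1: Eg/1.1 = 1.81/1.1 = 1.645455
Step 2: (Eg/1.1)^1.5 = 1.645455^1.5 = 2.110712
Step 3: (Nd/1e16)^(-0.75) = (2.11)^(-0.75) = 0.571200
Step 4: Vbr = 60 * 2.110712 * 0.571200 = 72.3 V

72.3


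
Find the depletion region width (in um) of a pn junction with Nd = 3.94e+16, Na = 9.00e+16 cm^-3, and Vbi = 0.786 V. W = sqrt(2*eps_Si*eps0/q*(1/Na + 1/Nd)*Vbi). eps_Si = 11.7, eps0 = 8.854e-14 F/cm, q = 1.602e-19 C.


Step 1: 1/Na + 1/Nd = 1/9.00e+16 + 1/3.94e+16 = 3.64918e-17
Step 2: 2*eps*eps0/q = 2*11.7*8.854e-14/1.602e-19 = 1.293281e+07
Step 3: W^2 = 1.293281e+07 * 3.64918e-17 * 0.786 = 3.70946e-10
Step 4: W = sqrt(3.70946e-10) = 1.926e-05 cm = 0.1926 um

0.1926


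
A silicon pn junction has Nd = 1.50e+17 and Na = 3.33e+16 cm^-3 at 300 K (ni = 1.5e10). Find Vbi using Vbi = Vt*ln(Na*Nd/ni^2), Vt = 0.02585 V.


Step 1: Compute Na*Nd/ni^2 = 3.33e+16 * 1.50e+17 / (1.5e10)^2 = 2.2200e+13
Step 2: ln(2.2200e+13) = 30.7311
Step 3: Vbi = 0.02585 * 30.7311 = 0.794 V

0.794


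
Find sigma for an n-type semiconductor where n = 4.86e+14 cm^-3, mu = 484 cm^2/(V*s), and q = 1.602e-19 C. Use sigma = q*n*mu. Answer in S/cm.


Step 1: sigma = q * n * mu
Step 2: sigma = 1.602e-19 * 4.86e+14 * 484
Step 3: sigma = 3.768e-02 S/cm

3.768e-02


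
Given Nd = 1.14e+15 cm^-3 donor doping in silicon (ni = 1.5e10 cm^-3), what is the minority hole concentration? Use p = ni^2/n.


Step 1: Since Nd >> ni, n ≈ Nd = 1.14e+15 cm^-3
Step 2: p = ni^2 / n = (1.5e10)^2 / 1.14e+15
Step 3: p = 2.25e20 / 1.14e+15 = 1.97e+05 cm^-3

1.97e+05


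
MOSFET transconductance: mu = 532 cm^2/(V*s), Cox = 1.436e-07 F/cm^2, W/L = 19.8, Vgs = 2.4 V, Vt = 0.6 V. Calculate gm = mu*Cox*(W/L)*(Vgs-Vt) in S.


Step 1: Vov = Vgs - Vt = 2.4 - 0.6 = 1.8 V
Step 2: gm = mu * Cox * (W/L) * Vov
Step 3: gm = 532 * 1.436e-07 * 19.8 * 1.8 = 2.72e-03 S

2.72e-03


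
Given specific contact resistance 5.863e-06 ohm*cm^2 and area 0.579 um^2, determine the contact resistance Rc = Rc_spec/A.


Step 1: Convert area to cm^2: 0.579 um^2 = 5.7900e-09 cm^2
Step 2: Rc = Rc_spec / A = 5.863e-06 / 5.7900e-09
Step 3: Rc = 1.01e+03 ohms

1.01e+03


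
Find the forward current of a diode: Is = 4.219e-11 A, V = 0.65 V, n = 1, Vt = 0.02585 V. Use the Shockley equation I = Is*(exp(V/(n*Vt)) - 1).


Step 1: V/(n*Vt) = 0.65/(1*0.02585) = 25.1451
Step 2: exp(25.1451) = 8.3249e+10
Step 3: I = 4.219e-11 * (8.3249e+10 - 1) = 3.51e+00 A

3.51e+00


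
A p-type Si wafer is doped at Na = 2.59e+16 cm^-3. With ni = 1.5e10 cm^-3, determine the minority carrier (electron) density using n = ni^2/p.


Step 1: Majority hole concentration p ≈ Na = 2.59e+16 cm^-3
Step 2: n = ni^2 / Na = (1.5e10)^2 / 2.59e+16
Step 3: n = 8.69e+03 cm^-3

8.69e+03


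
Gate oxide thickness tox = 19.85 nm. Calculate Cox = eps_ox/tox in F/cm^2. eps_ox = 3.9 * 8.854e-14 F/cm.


Step 1: eps_ox = 3.9 * 8.854e-14 = 3.45306e-13 F/cm
Step 2: tox in cm = 19.85 nm * 1e-7 = 1.9850e-06 cm
Step 3: Cox = 3.45306e-13 / 1.9850e-06 = 1.74e-07 F/cm^2

1.74e-07


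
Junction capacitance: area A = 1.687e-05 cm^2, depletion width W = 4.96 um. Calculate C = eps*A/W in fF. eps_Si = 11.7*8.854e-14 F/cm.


Step 1: eps_Si = 11.7 * 8.854e-14 = 1.035918e-12 F/cm
Step 2: W in cm = 4.96 * 1e-4 = 4.96e-04 cm
Step 3: C = 1.035918e-12 * 1.687e-05 / 4.96e-04 = 3.523374e-14 F
Step 4: C = 35.23 fF

35.23


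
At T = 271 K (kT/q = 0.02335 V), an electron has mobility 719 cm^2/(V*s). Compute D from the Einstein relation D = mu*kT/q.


Step 1: D = mu * (kT/q)
Step 2: D = 719 * 0.02335
Step 3: D = 16.79 cm^2/s

16.79


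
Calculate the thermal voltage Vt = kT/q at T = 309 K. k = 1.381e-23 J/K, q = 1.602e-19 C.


Step 1: kT = 1.381e-23 * 309 = 4.26729e-21 J
Step 2: Vt = kT/q = 4.26729e-21 / 1.602e-19
Step 3: Vt = 0.02664 V

0.02664


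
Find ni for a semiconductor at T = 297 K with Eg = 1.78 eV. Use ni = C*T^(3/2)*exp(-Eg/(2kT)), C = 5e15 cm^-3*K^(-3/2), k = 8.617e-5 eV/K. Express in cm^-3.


Step 1: Compute kT = 8.617e-5 * 297 = 0.02559249 eV
Step 2: Exponent = -Eg/(2kT) = -1.78/(2*0.02559249) = -34.77583
Step 3: T^(3/2) = 297^1.5 = 5118.41
Step 4: ni = 5e15 * 5118.41 * exp(-34.77583) = 2.02e+04 cm^-3

2.02e+04


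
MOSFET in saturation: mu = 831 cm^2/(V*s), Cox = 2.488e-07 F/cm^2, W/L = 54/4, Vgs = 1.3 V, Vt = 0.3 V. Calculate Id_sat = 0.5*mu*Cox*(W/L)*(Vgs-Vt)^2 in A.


Step 1: Overdrive voltage Vov = Vgs - Vt = 1.3 - 0.3 = 1.0 V
Step 2: W/L = 54/4 = 13.5
Step 3: Id = 0.5 * 831 * 2.488e-07 * 13.5 * 1.0^2
Step 4: Id = 1.40e-03 A

1.40e-03


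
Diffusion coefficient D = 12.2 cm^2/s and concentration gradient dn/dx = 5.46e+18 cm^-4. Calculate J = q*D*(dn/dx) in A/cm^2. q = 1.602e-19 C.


Step 1: J = q * D * (dn/dx)
Step 2: J = 1.602e-19 * 12.2 * 5.46e+18
Step 3: J = 1.07e+01 A/cm^2

1.07e+01


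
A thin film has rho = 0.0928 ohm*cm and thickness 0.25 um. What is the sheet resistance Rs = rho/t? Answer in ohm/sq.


Step 1: Convert thickness to cm: t = 0.25 um = 2.5000e-05 cm
Step 2: Rs = rho / t = 0.0928 / 2.5000e-05
Step 3: Rs = 3712.0 ohm/sq

3712.0


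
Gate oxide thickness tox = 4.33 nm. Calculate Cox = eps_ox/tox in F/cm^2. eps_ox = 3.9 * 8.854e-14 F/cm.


Step 1: eps_ox = 3.9 * 8.854e-14 = 3.45306e-13 F/cm
Step 2: tox in cm = 4.33 nm * 1e-7 = 4.3300e-07 cm
Step 3: Cox = 3.45306e-13 / 4.3300e-07 = 7.97e-07 F/cm^2

7.97e-07


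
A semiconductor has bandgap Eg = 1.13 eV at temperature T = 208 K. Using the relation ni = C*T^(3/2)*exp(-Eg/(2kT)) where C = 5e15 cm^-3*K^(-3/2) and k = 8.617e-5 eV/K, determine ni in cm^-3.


Step 1: Compute kT = 8.617e-5 * 208 = 0.01792336 eV
Step 2: Exponent = -Eg/(2kT) = -1.13/(2*0.01792336) = -31.52311
Step 3: T^(3/2) = 208^1.5 = 2999.82
Step 4: ni = 5e15 * 2999.82 * exp(-31.52311) = 3.06e+05 cm^-3

3.06e+05


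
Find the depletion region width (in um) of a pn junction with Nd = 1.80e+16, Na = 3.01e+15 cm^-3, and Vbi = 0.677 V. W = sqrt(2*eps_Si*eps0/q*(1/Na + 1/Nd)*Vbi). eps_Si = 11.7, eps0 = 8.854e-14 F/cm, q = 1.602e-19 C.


Step 1: 1/Na + 1/Nd = 1/3.01e+15 + 1/1.80e+16 = 3.87781e-16
Step 2: 2*eps*eps0/q = 2*11.7*8.854e-14/1.602e-19 = 1.293281e+07
Step 3: W^2 = 1.293281e+07 * 3.87781e-16 * 0.677 = 3.39522e-09
Step 4: W = sqrt(3.39522e-09) = 5.827e-05 cm = 0.5827 um

0.5827


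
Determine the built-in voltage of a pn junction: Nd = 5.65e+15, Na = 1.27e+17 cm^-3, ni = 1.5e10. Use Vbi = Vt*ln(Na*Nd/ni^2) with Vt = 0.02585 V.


Step 1: Compute Na*Nd/ni^2 = 1.27e+17 * 5.65e+15 / (1.5e10)^2 = 3.1891e+12
Step 2: ln(3.1891e+12) = 28.7908
Step 3: Vbi = 0.02585 * 28.7908 = 0.744 V

0.744


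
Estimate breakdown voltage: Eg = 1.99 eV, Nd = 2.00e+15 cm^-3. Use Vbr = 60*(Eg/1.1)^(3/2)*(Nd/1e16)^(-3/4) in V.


Step 1: Eg/1.1 = 1.99/1.1 = 1.809091
Step 2: (Eg/1.1)^1.5 = 1.809091^1.5 = 2.433272
Step 3: (Nd/1e16)^(-0.75) = (0.2)^(-0.75) = 3.343702
Step 4: Vbr = 60 * 2.433272 * 3.343702 = 488.2 V

488.2


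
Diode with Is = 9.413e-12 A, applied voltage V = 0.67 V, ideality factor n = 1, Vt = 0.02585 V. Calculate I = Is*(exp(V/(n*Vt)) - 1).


Step 1: V/(n*Vt) = 0.67/(1*0.02585) = 25.9188
Step 2: exp(25.9188) = 1.8046e+11
Step 3: I = 9.413e-12 * (1.8046e+11 - 1) = 1.70e+00 A

1.70e+00


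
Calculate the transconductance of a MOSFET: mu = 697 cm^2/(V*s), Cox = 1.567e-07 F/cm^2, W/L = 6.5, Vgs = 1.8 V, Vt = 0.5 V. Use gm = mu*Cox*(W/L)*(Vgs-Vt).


Step 1: Vov = Vgs - Vt = 1.8 - 0.5 = 1.3 V
Step 2: gm = mu * Cox * (W/L) * Vov
Step 3: gm = 697 * 1.567e-07 * 6.5 * 1.3 = 9.23e-04 S

9.23e-04


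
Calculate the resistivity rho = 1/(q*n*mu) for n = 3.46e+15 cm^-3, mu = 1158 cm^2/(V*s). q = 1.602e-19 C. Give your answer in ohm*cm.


Step 1: sigma = q * n * mu = 1.602e-19 * 3.46e+15 * 1158 = 6.41870e-01 S/cm
Step 2: rho = 1 / sigma = 1 / 6.41870e-01 = 1.558 ohm*cm

1.558


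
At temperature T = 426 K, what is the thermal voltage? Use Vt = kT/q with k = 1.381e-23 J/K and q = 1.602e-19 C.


Step 1: kT = 1.381e-23 * 426 = 5.88306e-21 J
Step 2: Vt = kT/q = 5.88306e-21 / 1.602e-19
Step 3: Vt = 0.03672 V

0.03672


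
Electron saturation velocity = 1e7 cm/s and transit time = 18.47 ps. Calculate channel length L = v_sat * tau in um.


Step 1: tau in seconds = 18.47 ps * 1e-12 = 1.8470e-11 s
Step 2: L = v_sat * tau = 1e7 * 1.8470e-11 = 1.8470e-04 cm
Step 3: L in um = 1.8470e-04 * 1e4 = 1.847 um

1.847


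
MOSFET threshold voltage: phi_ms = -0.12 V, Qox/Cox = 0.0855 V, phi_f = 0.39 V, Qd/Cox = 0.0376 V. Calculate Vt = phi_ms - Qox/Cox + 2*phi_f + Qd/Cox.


Step 1: Vt = phi_ms - Qox/Cox + 2*phi_f + Qd/Cox
Step 2: Vt = -0.12 - 0.0855 + 2*0.39 + 0.0376
Step 3: Vt = -0.12 - 0.0855 + 0.78 + 0.0376
Step 4: Vt = 0.6121 V

0.6121


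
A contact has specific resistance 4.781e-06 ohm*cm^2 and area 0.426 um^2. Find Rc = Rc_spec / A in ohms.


Step 1: Convert area to cm^2: 0.426 um^2 = 4.2600e-09 cm^2
Step 2: Rc = Rc_spec / A = 4.781e-06 / 4.2600e-09
Step 3: Rc = 1.12e+03 ohms

1.12e+03


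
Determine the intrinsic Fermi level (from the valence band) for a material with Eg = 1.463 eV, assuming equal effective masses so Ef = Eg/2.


Step 1: For an intrinsic semiconductor, the Fermi level sits at midgap.
Step 2: Ef = Eg / 2 = 1.463 / 2 = 0.7315 eV

0.7315


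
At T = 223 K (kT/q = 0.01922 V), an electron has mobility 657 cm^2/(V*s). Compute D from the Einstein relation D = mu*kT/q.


Step 1: D = mu * (kT/q)
Step 2: D = 657 * 0.01922
Step 3: D = 12.63 cm^2/s

12.63


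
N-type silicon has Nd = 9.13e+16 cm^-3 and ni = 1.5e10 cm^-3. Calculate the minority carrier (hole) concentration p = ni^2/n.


Step 1: Since Nd >> ni, n ≈ Nd = 9.13e+16 cm^-3
Step 2: p = ni^2 / n = (1.5e10)^2 / 9.13e+16
Step 3: p = 2.25e20 / 9.13e+16 = 2.46e+03 cm^-3

2.46e+03


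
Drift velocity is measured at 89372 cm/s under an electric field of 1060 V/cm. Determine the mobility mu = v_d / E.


Step 1: mu = v_d / E
Step 2: mu = 89372 / 1060
Step 3: mu = 84.31 cm^2/(V*s)

84.31


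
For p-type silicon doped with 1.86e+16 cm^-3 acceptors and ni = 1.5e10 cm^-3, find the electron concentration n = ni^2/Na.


Step 1: Majority hole concentration p ≈ Na = 1.86e+16 cm^-3
Step 2: n = ni^2 / Na = (1.5e10)^2 / 1.86e+16
Step 3: n = 1.21e+04 cm^-3

1.21e+04


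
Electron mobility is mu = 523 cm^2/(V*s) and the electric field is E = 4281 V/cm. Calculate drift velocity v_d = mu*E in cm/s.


Step 1: v_d = mu * E
Step 2: v_d = 523 * 4281 = 2238963
Step 3: v_d = 2.24e+06 cm/s

2.24e+06


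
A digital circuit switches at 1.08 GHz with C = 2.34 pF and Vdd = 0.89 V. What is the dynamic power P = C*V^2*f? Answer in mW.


Step 1: V^2 = 0.89^2 = 0.7921 V^2
Step 2: P = C*V^2*f = 2.34e-12 F * 0.7921 * 1.08e9 Hz
Step 3: P = 2.00179512e-03 W
Step 4: P = 2.002 mW

2.002


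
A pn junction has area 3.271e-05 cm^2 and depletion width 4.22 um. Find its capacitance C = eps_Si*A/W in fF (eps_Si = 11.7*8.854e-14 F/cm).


Step 1: eps_Si = 11.7 * 8.854e-14 = 1.035918e-12 F/cm
Step 2: W in cm = 4.22 * 1e-4 = 4.22e-04 cm
Step 3: C = 1.035918e-12 * 3.271e-05 / 4.22e-04 = 8.029592e-14 F
Step 4: C = 80.3 fF

80.3


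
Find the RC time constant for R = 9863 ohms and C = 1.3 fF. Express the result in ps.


Step 1: tau = R * C
Step 2: tau = 9863 * 1.3 fF = 9863 * 1.3e-15 F
Step 3: tau = 1.28219e-11 s = 12.8219 ps

12.8219


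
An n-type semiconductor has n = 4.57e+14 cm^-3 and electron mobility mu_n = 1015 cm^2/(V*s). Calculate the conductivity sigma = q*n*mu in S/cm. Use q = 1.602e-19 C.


Step 1: sigma = q * n * mu
Step 2: sigma = 1.602e-19 * 4.57e+14 * 1015
Step 3: sigma = 7.431e-02 S/cm

7.431e-02


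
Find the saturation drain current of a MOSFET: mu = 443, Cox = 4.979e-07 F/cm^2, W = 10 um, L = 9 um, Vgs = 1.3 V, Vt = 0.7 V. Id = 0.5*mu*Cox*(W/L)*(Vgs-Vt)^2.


Step 1: Overdrive voltage Vov = Vgs - Vt = 1.3 - 0.7 = 0.6 V
Step 2: W/L = 10/9 = 1.11111
Step 3: Id = 0.5 * 443 * 4.979e-07 * 1.11111 * 0.6^2
Step 4: Id = 4.41e-05 A

4.41e-05


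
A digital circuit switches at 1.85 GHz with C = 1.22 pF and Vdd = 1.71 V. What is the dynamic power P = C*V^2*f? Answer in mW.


Step 1: V^2 = 1.71^2 = 2.9241 V^2
Step 2: P = C*V^2*f = 1.22e-12 F * 2.9241 * 1.85e9 Hz
Step 3: P = 6.5996937e-03 W
Step 4: P = 6.6 mW

6.6


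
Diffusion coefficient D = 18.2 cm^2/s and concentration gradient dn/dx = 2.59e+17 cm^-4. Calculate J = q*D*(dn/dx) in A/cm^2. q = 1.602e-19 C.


Step 1: J = q * D * (dn/dx)
Step 2: J = 1.602e-19 * 18.2 * 2.59e+17
Step 3: J = 7.55e-01 A/cm^2

7.55e-01


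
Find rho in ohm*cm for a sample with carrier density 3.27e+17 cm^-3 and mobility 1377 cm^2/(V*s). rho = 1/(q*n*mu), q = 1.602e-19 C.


Step 1: sigma = q * n * mu = 1.602e-19 * 3.27e+17 * 1377 = 7.21347e+01 S/cm
Step 2: rho = 1 / sigma = 1 / 7.21347e+01 = 0.01386 ohm*cm

0.01386


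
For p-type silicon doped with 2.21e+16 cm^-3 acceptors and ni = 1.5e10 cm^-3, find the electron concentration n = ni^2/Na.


Step 1: Majority hole concentration p ≈ Na = 2.21e+16 cm^-3
Step 2: n = ni^2 / Na = (1.5e10)^2 / 2.21e+16
Step 3: n = 1.02e+04 cm^-3

1.02e+04


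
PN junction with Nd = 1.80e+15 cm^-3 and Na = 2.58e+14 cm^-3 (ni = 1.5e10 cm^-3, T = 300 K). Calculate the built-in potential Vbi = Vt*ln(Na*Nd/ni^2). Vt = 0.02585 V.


Step 1: Compute Na*Nd/ni^2 = 2.58e+14 * 1.80e+15 / (1.5e10)^2 = 2.0640e+09
Step 2: ln(2.0640e+09) = 21.4479
Step 3: Vbi = 0.02585 * 21.4479 = 0.554 V

0.554


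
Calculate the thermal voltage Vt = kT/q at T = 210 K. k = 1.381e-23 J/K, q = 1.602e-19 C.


Step 1: kT = 1.381e-23 * 210 = 2.9001e-21 J
Step 2: Vt = kT/q = 2.9001e-21 / 1.602e-19
Step 3: Vt = 0.0181 V

0.0181


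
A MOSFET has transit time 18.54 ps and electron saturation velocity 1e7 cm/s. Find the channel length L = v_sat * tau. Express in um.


Step 1: tau in seconds = 18.54 ps * 1e-12 = 1.8540e-11 s
Step 2: L = v_sat * tau = 1e7 * 1.8540e-11 = 1.8540e-04 cm
Step 3: L in um = 1.8540e-04 * 1e4 = 1.854 um

1.854


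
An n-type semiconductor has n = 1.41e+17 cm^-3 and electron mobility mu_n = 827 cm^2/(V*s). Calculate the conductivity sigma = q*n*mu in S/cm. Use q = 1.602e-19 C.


Step 1: sigma = q * n * mu
Step 2: sigma = 1.602e-19 * 1.41e+17 * 827
Step 3: sigma = 1.868e+01 S/cm

1.868e+01


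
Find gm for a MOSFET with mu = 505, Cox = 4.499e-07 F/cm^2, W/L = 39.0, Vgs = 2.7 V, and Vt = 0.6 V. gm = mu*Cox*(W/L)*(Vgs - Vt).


Step 1: Vov = Vgs - Vt = 2.7 - 0.6 = 2.1 V
Step 2: gm = mu * Cox * (W/L) * Vov
Step 3: gm = 505 * 4.499e-07 * 39.0 * 2.1 = 1.86e-02 S

1.86e-02


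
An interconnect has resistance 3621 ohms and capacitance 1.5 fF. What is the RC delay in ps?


Step 1: tau = R * C
Step 2: tau = 3621 * 1.5 fF = 3621 * 1.5e-15 F
Step 3: tau = 5.4315e-12 s = 5.4315 ps

5.4315


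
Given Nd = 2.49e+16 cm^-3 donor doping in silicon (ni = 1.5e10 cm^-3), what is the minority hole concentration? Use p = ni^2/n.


Step 1: Since Nd >> ni, n ≈ Nd = 2.49e+16 cm^-3
Step 2: p = ni^2 / n = (1.5e10)^2 / 2.49e+16
Step 3: p = 2.25e20 / 2.49e+16 = 9.04e+03 cm^-3

9.04e+03


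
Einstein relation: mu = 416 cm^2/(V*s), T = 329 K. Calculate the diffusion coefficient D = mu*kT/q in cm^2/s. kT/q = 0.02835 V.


Step 1: D = mu * (kT/q)
Step 2: D = 416 * 0.02835
Step 3: D = 11.79 cm^2/s

11.79


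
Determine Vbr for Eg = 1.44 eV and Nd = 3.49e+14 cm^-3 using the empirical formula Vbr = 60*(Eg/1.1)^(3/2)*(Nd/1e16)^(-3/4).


Step 1: Eg/1.1 = 1.44/1.1 = 1.309091
Step 2: (Eg/1.1)^1.5 = 1.309091^1.5 = 1.497803
Step 3: (Nd/1e16)^(-0.75) = (0.0349)^(-0.75) = 12.384570
Step 4: Vbr = 60 * 1.497803 * 12.384570 = 1113.0 V

1113.0


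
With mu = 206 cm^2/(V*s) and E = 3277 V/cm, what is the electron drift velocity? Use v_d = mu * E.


Step 1: v_d = mu * E
Step 2: v_d = 206 * 3277 = 675062
Step 3: v_d = 6.75e+05 cm/s

6.75e+05


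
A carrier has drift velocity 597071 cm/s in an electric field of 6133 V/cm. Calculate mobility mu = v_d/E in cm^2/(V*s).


Step 1: mu = v_d / E
Step 2: mu = 597071 / 6133
Step 3: mu = 97.35 cm^2/(V*s)

97.35


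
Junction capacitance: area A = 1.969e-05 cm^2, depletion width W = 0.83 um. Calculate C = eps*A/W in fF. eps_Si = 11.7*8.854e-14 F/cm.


Step 1: eps_Si = 11.7 * 8.854e-14 = 1.035918e-12 F/cm
Step 2: W in cm = 0.83 * 1e-4 = 8.30e-05 cm
Step 3: C = 1.035918e-12 * 1.969e-05 / 8.30e-05 = 2.457497e-13 F
Step 4: C = 245.75 fF

245.75


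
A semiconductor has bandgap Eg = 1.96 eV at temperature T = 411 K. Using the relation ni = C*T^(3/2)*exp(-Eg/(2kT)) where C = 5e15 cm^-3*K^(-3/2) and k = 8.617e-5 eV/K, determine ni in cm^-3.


Step 1: Compute kT = 8.617e-5 * 411 = 0.03541587 eV
Step 2: Exponent = -Eg/(2kT) = -1.96/(2*0.03541587) = -27.67121
Step 3: T^(3/2) = 411^1.5 = 8332.26
Step 4: ni = 5e15 * 8332.26 * exp(-27.67121) = 4.00e+07 cm^-3

4.00e+07


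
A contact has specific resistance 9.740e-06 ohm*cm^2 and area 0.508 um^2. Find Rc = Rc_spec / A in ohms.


Step 1: Convert area to cm^2: 0.508 um^2 = 5.0800e-09 cm^2
Step 2: Rc = Rc_spec / A = 9.740e-06 / 5.0800e-09
Step 3: Rc = 1.92e+03 ohms

1.92e+03


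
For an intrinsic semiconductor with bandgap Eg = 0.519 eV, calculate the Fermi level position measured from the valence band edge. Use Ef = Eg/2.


Step 1: For an intrinsic semiconductor, the Fermi level sits at midgap.
Step 2: Ef = Eg / 2 = 0.519 / 2 = 0.2595 eV

0.2595


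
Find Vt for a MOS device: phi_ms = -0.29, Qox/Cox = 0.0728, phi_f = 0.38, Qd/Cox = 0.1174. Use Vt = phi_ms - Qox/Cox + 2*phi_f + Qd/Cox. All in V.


Step 1: Vt = phi_ms - Qox/Cox + 2*phi_f + Qd/Cox
Step 2: Vt = -0.29 - 0.0728 + 2*0.38 + 0.1174
Step 3: Vt = -0.29 - 0.0728 + 0.76 + 0.1174
Step 4: Vt = 0.5146 V

0.5146


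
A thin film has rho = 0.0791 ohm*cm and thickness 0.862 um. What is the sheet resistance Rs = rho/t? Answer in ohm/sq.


Step 1: Convert thickness to cm: t = 0.862 um = 8.6200e-05 cm
Step 2: Rs = rho / t = 0.0791 / 8.6200e-05
Step 3: Rs = 917.6 ohm/sq

917.6


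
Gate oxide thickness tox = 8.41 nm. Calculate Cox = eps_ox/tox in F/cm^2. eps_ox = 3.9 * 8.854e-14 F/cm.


Step 1: eps_ox = 3.9 * 8.854e-14 = 3.45306e-13 F/cm
Step 2: tox in cm = 8.41 nm * 1e-7 = 8.4100e-07 cm
Step 3: Cox = 3.45306e-13 / 8.4100e-07 = 4.11e-07 F/cm^2

4.11e-07


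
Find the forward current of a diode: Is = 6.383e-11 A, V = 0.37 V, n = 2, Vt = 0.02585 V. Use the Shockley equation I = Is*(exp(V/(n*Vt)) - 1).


Step 1: V/(n*Vt) = 0.37/(2*0.02585) = 7.1567
Step 2: exp(7.1567) = 1.2827e+03
Step 3: I = 6.383e-11 * (1.2827e+03 - 1) = 8.18e-08 A

8.18e-08


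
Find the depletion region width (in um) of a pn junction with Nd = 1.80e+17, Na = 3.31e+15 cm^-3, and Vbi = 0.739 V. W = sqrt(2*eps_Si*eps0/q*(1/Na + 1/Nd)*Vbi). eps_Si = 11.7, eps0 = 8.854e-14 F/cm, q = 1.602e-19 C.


Step 1: 1/Na + 1/Nd = 1/3.31e+15 + 1/1.80e+17 = 3.07670e-16
Step 2: 2*eps*eps0/q = 2*11.7*8.854e-14/1.602e-19 = 1.293281e+07
Step 3: W^2 = 1.293281e+07 * 3.07670e-16 * 0.739 = 2.94051e-09
Step 4: W = sqrt(2.94051e-09) = 5.423e-05 cm = 0.5423 um

0.5423


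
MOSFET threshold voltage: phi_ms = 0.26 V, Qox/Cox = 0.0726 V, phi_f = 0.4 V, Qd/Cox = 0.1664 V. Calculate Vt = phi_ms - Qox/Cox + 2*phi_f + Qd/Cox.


Step 1: Vt = phi_ms - Qox/Cox + 2*phi_f + Qd/Cox
Step 2: Vt = 0.26 - 0.0726 + 2*0.4 + 0.1664
Step 3: Vt = 0.26 - 0.0726 + 0.8 + 0.1664
Step 4: Vt = 1.1538 V

1.1538


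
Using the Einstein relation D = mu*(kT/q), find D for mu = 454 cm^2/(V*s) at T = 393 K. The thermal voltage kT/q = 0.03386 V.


Step 1: D = mu * (kT/q)
Step 2: D = 454 * 0.03386
Step 3: D = 15.37 cm^2/s

15.37


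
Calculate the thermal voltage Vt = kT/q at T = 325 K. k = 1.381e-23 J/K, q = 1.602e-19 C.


Step 1: kT = 1.381e-23 * 325 = 4.48825e-21 J
Step 2: Vt = kT/q = 4.48825e-21 / 1.602e-19
Step 3: Vt = 0.02802 V

0.02802


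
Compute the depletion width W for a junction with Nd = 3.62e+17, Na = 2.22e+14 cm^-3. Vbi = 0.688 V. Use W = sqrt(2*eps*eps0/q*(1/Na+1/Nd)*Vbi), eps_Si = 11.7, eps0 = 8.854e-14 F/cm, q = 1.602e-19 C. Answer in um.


Step 1: 1/Na + 1/Nd = 1/2.22e+14 + 1/3.62e+17 = 4.50727e-15
Step 2: 2*eps*eps0/q = 2*11.7*8.854e-14/1.602e-19 = 1.293281e+07
Step 3: W^2 = 1.293281e+07 * 4.50727e-15 * 0.688 = 4.01047e-08
Step 4: W = sqrt(4.01047e-08) = 2.003e-04 cm = 2.003 um

2.003


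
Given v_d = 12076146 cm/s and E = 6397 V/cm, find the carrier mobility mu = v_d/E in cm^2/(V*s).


Step 1: mu = v_d / E
Step 2: mu = 12076146 / 6397
Step 3: mu = 1887.78 cm^2/(V*s)

1887.78


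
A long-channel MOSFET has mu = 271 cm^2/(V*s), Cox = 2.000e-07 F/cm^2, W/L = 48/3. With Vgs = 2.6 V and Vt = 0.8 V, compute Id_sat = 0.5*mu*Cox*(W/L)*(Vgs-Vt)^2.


Step 1: Overdrive voltage Vov = Vgs - Vt = 2.6 - 0.8 = 1.8 V
Step 2: W/L = 48/3 = 16
Step 3: Id = 0.5 * 271 * 2.000e-07 * 16 * 1.8^2
Step 4: Id = 1.40e-03 A

1.40e-03


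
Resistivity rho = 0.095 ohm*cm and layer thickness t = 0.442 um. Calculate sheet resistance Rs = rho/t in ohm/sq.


Step 1: Convert thickness to cm: t = 0.442 um = 4.4200e-05 cm
Step 2: Rs = rho / t = 0.095 / 4.4200e-05
Step 3: Rs = 2149.3 ohm/sq

2149.3


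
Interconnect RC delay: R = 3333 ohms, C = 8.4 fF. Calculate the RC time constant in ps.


Step 1: tau = R * C
Step 2: tau = 3333 * 8.4 fF = 3333 * 8.4e-15 F
Step 3: tau = 2.79972e-11 s = 27.9972 ps

27.9972


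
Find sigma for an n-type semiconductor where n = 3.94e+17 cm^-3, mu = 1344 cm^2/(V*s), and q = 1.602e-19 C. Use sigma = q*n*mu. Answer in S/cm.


Step 1: sigma = q * n * mu
Step 2: sigma = 1.602e-19 * 3.94e+17 * 1344
Step 3: sigma = 8.483e+01 S/cm

8.483e+01


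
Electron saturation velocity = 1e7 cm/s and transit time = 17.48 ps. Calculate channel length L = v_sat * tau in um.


Step 1: tau in seconds = 17.48 ps * 1e-12 = 1.7480e-11 s
Step 2: L = v_sat * tau = 1e7 * 1.7480e-11 = 1.7480e-04 cm
Step 3: L in um = 1.7480e-04 * 1e4 = 1.748 um

1.748


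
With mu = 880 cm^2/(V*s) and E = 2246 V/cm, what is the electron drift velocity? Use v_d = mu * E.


Step 1: v_d = mu * E
Step 2: v_d = 880 * 2246 = 1976480
Step 3: v_d = 1.98e+06 cm/s

1.98e+06


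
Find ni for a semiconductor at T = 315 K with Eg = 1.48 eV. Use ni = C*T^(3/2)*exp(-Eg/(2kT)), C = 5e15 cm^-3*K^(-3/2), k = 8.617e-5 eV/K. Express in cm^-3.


Step 1: Compute kT = 8.617e-5 * 315 = 0.02714355 eV
Step 2: Exponent = -Eg/(2kT) = -1.48/(2*0.02714355) = -27.26246
Step 3: T^(3/2) = 315^1.5 = 5590.70
Step 4: ni = 5e15 * 5590.70 * exp(-27.26246) = 4.04e+07 cm^-3

4.04e+07


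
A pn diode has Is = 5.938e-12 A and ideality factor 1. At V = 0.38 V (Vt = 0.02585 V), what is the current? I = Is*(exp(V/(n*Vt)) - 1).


Step 1: V/(n*Vt) = 0.38/(1*0.02585) = 14.7002
Step 2: exp(14.7002) = 2.4222e+06
Step 3: I = 5.938e-12 * (2.4222e+06 - 1) = 1.44e-05 A

1.44e-05


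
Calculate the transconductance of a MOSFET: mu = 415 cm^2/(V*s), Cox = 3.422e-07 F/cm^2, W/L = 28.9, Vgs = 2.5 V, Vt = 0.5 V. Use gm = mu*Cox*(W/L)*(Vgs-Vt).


Step 1: Vov = Vgs - Vt = 2.5 - 0.5 = 2.0 V
Step 2: gm = mu * Cox * (W/L) * Vov
Step 3: gm = 415 * 3.422e-07 * 28.9 * 2.0 = 8.21e-03 S

8.21e-03


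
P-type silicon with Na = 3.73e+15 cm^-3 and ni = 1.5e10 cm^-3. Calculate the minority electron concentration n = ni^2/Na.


Step 1: Majority hole concentration p ≈ Na = 3.73e+15 cm^-3
Step 2: n = ni^2 / Na = (1.5e10)^2 / 3.73e+15
Step 3: n = 6.03e+04 cm^-3

6.03e+04


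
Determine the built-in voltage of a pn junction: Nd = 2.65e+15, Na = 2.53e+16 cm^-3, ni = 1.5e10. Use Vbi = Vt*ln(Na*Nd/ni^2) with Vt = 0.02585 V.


Step 1: Compute Na*Nd/ni^2 = 2.53e+16 * 2.65e+15 / (1.5e10)^2 = 2.9798e+11
Step 2: ln(2.9798e+11) = 26.4203
Step 3: Vbi = 0.02585 * 26.4203 = 0.683 V

0.683


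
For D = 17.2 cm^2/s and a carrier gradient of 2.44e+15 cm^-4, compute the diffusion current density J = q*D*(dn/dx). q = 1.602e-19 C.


Step 1: J = q * D * (dn/dx)
Step 2: J = 1.602e-19 * 17.2 * 2.44e+15
Step 3: J = 6.72e-03 A/cm^2

6.72e-03


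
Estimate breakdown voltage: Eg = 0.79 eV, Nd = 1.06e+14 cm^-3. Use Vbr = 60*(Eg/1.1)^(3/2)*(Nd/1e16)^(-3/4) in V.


Step 1: Eg/1.1 = 0.79/1.1 = 0.718182
Step 2: (Eg/1.1)^1.5 = 0.718182^1.5 = 0.608628
Step 3: (Nd/1e16)^(-0.75) = (0.0106)^(-0.75) = 30.270570
Step 4: Vbr = 60 * 0.608628 * 30.270570 = 1105.4 V

1105.4


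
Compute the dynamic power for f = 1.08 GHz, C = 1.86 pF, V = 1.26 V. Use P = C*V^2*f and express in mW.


Step 1: V^2 = 1.26^2 = 1.5876 V^2
Step 2: P = C*V^2*f = 1.86e-12 F * 1.5876 * 1.08e9 Hz
Step 3: P = 3.18917088e-03 W
Step 4: P = 3.189 mW

3.189


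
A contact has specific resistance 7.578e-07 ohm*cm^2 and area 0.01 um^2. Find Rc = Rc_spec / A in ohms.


Step 1: Convert area to cm^2: 0.01 um^2 = 1.0000e-10 cm^2
Step 2: Rc = Rc_spec / A = 7.578e-07 / 1.0000e-10
Step 3: Rc = 7.58e+03 ohms

7.58e+03


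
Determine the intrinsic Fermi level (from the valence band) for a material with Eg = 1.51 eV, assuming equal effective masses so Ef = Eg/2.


Step 1: For an intrinsic semiconductor, the Fermi level sits at midgap.
Step 2: Ef = Eg / 2 = 1.51 / 2 = 0.755 eV

0.755


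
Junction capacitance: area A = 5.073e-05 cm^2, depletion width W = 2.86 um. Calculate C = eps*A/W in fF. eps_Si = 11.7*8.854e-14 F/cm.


Step 1: eps_Si = 11.7 * 8.854e-14 = 1.035918e-12 F/cm
Step 2: W in cm = 2.86 * 1e-4 = 2.86e-04 cm
Step 3: C = 1.035918e-12 * 5.073e-05 / 2.86e-04 = 1.837487e-13 F
Step 4: C = 183.75 fF

183.75


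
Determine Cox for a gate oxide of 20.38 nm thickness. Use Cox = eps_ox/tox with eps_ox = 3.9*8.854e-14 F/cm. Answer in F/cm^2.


Step 1: eps_ox = 3.9 * 8.854e-14 = 3.45306e-13 F/cm
Step 2: tox in cm = 20.38 nm * 1e-7 = 2.0380e-06 cm
Step 3: Cox = 3.45306e-13 / 2.0380e-06 = 1.69e-07 F/cm^2

1.69e-07


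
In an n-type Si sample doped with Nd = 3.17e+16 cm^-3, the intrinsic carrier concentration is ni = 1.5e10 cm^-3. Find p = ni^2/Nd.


Step 1: Since Nd >> ni, n ≈ Nd = 3.17e+16 cm^-3
Step 2: p = ni^2 / n = (1.5e10)^2 / 3.17e+16
Step 3: p = 2.25e20 / 3.17e+16 = 7.10e+03 cm^-3

7.10e+03


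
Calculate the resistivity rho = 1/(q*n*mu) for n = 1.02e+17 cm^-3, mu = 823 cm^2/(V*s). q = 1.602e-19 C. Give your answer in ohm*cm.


Step 1: sigma = q * n * mu = 1.602e-19 * 1.02e+17 * 823 = 1.34481e+01 S/cm
Step 2: rho = 1 / sigma = 1 / 1.34481e+01 = 0.07436 ohm*cm

0.07436


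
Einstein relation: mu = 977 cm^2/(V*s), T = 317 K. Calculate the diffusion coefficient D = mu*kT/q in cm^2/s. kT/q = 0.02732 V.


Step 1: D = mu * (kT/q)
Step 2: D = 977 * 0.02732
Step 3: D = 26.69 cm^2/s

26.69


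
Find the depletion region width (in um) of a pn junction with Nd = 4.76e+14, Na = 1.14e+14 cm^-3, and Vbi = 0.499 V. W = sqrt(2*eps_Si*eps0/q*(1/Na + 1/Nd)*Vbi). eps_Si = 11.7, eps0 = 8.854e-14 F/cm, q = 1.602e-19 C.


Step 1: 1/Na + 1/Nd = 1/1.14e+14 + 1/4.76e+14 = 1.08728e-14
Step 2: 2*eps*eps0/q = 2*11.7*8.854e-14/1.602e-19 = 1.293281e+07
Step 3: W^2 = 1.293281e+07 * 1.08728e-14 * 0.499 = 7.01673e-08
Step 4: W = sqrt(7.01673e-08) = 2.649e-04 cm = 2.649 um

2.649


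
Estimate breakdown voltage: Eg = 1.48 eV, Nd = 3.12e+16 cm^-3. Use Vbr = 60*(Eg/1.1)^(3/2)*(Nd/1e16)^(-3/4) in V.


Step 1: Eg/1.1 = 1.48/1.1 = 1.345455
Step 2: (Eg/1.1)^1.5 = 1.345455^1.5 = 1.560644
Step 3: (Nd/1e16)^(-0.75) = (3.12)^(-0.75) = 0.425975
Step 4: Vbr = 60 * 1.560644 * 0.425975 = 39.9 V

39.9


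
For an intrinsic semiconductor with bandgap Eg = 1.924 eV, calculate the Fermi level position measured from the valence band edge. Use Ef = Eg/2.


Step 1: For an intrinsic semiconductor, the Fermi level sits at midgap.
Step 2: Ef = Eg / 2 = 1.924 / 2 = 0.962 eV

0.962


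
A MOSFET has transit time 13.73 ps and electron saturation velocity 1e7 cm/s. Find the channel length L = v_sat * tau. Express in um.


Step 1: tau in seconds = 13.73 ps * 1e-12 = 1.3730e-11 s
Step 2: L = v_sat * tau = 1e7 * 1.3730e-11 = 1.3730e-04 cm
Step 3: L in um = 1.3730e-04 * 1e4 = 1.373 um

1.373


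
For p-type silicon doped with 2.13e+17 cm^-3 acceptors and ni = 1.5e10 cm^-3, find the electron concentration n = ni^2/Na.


Step 1: Majority hole concentration p ≈ Na = 2.13e+17 cm^-3
Step 2: n = ni^2 / Na = (1.5e10)^2 / 2.13e+17
Step 3: n = 1.06e+03 cm^-3

1.06e+03


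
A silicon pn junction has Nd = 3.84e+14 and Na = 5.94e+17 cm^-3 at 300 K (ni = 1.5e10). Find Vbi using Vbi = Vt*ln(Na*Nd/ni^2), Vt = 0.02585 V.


Step 1: Compute Na*Nd/ni^2 = 5.94e+17 * 3.84e+14 / (1.5e10)^2 = 1.0138e+12
Step 2: ln(1.0138e+12) = 27.6447
Step 3: Vbi = 0.02585 * 27.6447 = 0.715 V

0.715


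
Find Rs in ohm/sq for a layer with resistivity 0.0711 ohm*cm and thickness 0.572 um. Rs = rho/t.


Step 1: Convert thickness to cm: t = 0.572 um = 5.7200e-05 cm
Step 2: Rs = rho / t = 0.0711 / 5.7200e-05
Step 3: Rs = 1243.0 ohm/sq

1243.0


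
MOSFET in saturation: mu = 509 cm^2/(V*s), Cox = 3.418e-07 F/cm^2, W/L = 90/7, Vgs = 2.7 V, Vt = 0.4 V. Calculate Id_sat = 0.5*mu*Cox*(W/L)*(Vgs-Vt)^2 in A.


Step 1: Overdrive voltage Vov = Vgs - Vt = 2.7 - 0.4 = 2.3 V
Step 2: W/L = 90/7 = 12.8571
Step 3: Id = 0.5 * 509 * 3.418e-07 * 12.8571 * 2.3^2
Step 4: Id = 5.92e-03 A

5.92e-03


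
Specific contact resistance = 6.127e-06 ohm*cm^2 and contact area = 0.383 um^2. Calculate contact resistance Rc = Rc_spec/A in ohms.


Step 1: Convert area to cm^2: 0.383 um^2 = 3.8300e-09 cm^2
Step 2: Rc = Rc_spec / A = 6.127e-06 / 3.8300e-09
Step 3: Rc = 1.60e+03 ohms

1.60e+03


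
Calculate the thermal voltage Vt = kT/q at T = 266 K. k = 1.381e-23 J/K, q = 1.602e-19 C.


Step 1: kT = 1.381e-23 * 266 = 3.67346e-21 J
Step 2: Vt = kT/q = 3.67346e-21 / 1.602e-19
Step 3: Vt = 0.02293 V

0.02293
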